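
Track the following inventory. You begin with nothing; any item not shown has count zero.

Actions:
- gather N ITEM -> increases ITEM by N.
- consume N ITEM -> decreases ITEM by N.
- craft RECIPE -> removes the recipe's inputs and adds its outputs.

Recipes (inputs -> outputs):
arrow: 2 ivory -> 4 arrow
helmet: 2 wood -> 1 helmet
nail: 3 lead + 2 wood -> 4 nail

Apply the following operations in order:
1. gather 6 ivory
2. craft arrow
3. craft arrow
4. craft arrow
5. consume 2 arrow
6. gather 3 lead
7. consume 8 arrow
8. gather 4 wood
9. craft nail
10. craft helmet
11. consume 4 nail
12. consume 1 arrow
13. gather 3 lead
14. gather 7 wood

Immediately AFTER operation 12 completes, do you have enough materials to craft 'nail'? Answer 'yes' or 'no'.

Answer: no

Derivation:
After 1 (gather 6 ivory): ivory=6
After 2 (craft arrow): arrow=4 ivory=4
After 3 (craft arrow): arrow=8 ivory=2
After 4 (craft arrow): arrow=12
After 5 (consume 2 arrow): arrow=10
After 6 (gather 3 lead): arrow=10 lead=3
After 7 (consume 8 arrow): arrow=2 lead=3
After 8 (gather 4 wood): arrow=2 lead=3 wood=4
After 9 (craft nail): arrow=2 nail=4 wood=2
After 10 (craft helmet): arrow=2 helmet=1 nail=4
After 11 (consume 4 nail): arrow=2 helmet=1
After 12 (consume 1 arrow): arrow=1 helmet=1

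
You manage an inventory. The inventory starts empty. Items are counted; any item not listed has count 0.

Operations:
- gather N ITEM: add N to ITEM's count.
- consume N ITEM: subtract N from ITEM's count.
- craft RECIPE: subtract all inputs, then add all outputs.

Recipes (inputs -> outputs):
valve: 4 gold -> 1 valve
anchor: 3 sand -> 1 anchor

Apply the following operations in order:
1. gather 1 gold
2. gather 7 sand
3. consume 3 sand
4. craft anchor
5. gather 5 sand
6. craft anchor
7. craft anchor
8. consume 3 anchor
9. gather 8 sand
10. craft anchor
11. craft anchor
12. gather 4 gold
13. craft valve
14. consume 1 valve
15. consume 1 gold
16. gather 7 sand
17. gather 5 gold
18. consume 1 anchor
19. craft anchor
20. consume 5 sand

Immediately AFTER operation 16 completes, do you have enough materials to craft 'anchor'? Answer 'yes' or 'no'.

Answer: yes

Derivation:
After 1 (gather 1 gold): gold=1
After 2 (gather 7 sand): gold=1 sand=7
After 3 (consume 3 sand): gold=1 sand=4
After 4 (craft anchor): anchor=1 gold=1 sand=1
After 5 (gather 5 sand): anchor=1 gold=1 sand=6
After 6 (craft anchor): anchor=2 gold=1 sand=3
After 7 (craft anchor): anchor=3 gold=1
After 8 (consume 3 anchor): gold=1
After 9 (gather 8 sand): gold=1 sand=8
After 10 (craft anchor): anchor=1 gold=1 sand=5
After 11 (craft anchor): anchor=2 gold=1 sand=2
After 12 (gather 4 gold): anchor=2 gold=5 sand=2
After 13 (craft valve): anchor=2 gold=1 sand=2 valve=1
After 14 (consume 1 valve): anchor=2 gold=1 sand=2
After 15 (consume 1 gold): anchor=2 sand=2
After 16 (gather 7 sand): anchor=2 sand=9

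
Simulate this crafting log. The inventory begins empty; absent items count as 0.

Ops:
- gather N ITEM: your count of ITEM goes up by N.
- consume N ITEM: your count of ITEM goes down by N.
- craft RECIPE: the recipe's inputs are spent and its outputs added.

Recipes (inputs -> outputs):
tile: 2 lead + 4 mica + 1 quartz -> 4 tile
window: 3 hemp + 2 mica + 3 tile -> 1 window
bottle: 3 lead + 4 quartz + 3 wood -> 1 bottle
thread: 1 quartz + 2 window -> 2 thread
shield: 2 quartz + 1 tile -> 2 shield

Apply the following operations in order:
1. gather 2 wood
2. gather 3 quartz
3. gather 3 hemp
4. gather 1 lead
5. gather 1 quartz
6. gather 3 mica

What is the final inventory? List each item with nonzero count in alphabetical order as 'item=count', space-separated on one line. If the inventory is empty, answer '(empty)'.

Answer: hemp=3 lead=1 mica=3 quartz=4 wood=2

Derivation:
After 1 (gather 2 wood): wood=2
After 2 (gather 3 quartz): quartz=3 wood=2
After 3 (gather 3 hemp): hemp=3 quartz=3 wood=2
After 4 (gather 1 lead): hemp=3 lead=1 quartz=3 wood=2
After 5 (gather 1 quartz): hemp=3 lead=1 quartz=4 wood=2
After 6 (gather 3 mica): hemp=3 lead=1 mica=3 quartz=4 wood=2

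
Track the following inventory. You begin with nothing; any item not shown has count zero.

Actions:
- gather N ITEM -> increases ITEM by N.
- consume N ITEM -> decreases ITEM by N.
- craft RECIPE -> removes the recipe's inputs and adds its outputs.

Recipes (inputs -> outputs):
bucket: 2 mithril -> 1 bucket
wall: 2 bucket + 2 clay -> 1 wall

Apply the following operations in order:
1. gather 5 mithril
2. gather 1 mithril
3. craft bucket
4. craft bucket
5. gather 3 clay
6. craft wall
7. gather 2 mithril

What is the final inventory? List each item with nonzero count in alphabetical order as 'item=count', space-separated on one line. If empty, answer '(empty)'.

Answer: clay=1 mithril=4 wall=1

Derivation:
After 1 (gather 5 mithril): mithril=5
After 2 (gather 1 mithril): mithril=6
After 3 (craft bucket): bucket=1 mithril=4
After 4 (craft bucket): bucket=2 mithril=2
After 5 (gather 3 clay): bucket=2 clay=3 mithril=2
After 6 (craft wall): clay=1 mithril=2 wall=1
After 7 (gather 2 mithril): clay=1 mithril=4 wall=1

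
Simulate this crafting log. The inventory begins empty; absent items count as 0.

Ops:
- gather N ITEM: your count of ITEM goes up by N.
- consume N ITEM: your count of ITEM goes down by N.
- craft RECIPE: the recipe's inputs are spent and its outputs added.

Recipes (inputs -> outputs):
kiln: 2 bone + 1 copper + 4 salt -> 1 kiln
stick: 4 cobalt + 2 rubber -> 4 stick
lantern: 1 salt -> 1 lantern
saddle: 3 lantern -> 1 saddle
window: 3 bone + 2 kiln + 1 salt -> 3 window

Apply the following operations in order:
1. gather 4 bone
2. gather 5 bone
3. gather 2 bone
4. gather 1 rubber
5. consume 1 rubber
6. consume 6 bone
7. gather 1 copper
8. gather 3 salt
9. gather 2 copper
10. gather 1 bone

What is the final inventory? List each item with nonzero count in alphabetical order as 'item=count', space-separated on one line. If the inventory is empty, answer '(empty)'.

Answer: bone=6 copper=3 salt=3

Derivation:
After 1 (gather 4 bone): bone=4
After 2 (gather 5 bone): bone=9
After 3 (gather 2 bone): bone=11
After 4 (gather 1 rubber): bone=11 rubber=1
After 5 (consume 1 rubber): bone=11
After 6 (consume 6 bone): bone=5
After 7 (gather 1 copper): bone=5 copper=1
After 8 (gather 3 salt): bone=5 copper=1 salt=3
After 9 (gather 2 copper): bone=5 copper=3 salt=3
After 10 (gather 1 bone): bone=6 copper=3 salt=3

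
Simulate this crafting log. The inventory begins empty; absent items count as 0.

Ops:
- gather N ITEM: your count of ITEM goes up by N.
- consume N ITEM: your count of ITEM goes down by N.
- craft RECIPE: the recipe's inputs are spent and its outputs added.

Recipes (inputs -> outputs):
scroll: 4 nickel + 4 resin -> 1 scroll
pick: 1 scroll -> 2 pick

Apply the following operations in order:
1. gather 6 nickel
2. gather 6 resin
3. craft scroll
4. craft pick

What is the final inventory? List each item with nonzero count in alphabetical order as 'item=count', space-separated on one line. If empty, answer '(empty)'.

Answer: nickel=2 pick=2 resin=2

Derivation:
After 1 (gather 6 nickel): nickel=6
After 2 (gather 6 resin): nickel=6 resin=6
After 3 (craft scroll): nickel=2 resin=2 scroll=1
After 4 (craft pick): nickel=2 pick=2 resin=2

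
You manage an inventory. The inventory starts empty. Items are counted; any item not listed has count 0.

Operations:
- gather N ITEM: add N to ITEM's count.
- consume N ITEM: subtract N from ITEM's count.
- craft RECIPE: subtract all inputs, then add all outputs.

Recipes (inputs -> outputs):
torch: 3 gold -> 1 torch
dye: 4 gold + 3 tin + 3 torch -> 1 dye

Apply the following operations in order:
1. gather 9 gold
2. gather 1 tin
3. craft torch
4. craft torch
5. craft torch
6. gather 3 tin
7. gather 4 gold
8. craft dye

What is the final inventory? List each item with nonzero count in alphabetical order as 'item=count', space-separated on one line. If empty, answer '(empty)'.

After 1 (gather 9 gold): gold=9
After 2 (gather 1 tin): gold=9 tin=1
After 3 (craft torch): gold=6 tin=1 torch=1
After 4 (craft torch): gold=3 tin=1 torch=2
After 5 (craft torch): tin=1 torch=3
After 6 (gather 3 tin): tin=4 torch=3
After 7 (gather 4 gold): gold=4 tin=4 torch=3
After 8 (craft dye): dye=1 tin=1

Answer: dye=1 tin=1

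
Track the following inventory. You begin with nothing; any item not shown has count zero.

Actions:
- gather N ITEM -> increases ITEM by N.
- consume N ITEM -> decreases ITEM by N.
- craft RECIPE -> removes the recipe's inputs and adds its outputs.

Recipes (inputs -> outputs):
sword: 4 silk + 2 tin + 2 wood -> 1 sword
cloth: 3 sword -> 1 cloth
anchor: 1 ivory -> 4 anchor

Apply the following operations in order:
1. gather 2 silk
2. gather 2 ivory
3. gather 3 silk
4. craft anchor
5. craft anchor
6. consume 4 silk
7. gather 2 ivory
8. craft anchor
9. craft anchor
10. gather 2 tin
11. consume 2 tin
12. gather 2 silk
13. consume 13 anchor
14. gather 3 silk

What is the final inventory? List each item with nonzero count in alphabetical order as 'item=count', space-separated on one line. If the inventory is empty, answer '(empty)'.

Answer: anchor=3 silk=6

Derivation:
After 1 (gather 2 silk): silk=2
After 2 (gather 2 ivory): ivory=2 silk=2
After 3 (gather 3 silk): ivory=2 silk=5
After 4 (craft anchor): anchor=4 ivory=1 silk=5
After 5 (craft anchor): anchor=8 silk=5
After 6 (consume 4 silk): anchor=8 silk=1
After 7 (gather 2 ivory): anchor=8 ivory=2 silk=1
After 8 (craft anchor): anchor=12 ivory=1 silk=1
After 9 (craft anchor): anchor=16 silk=1
After 10 (gather 2 tin): anchor=16 silk=1 tin=2
After 11 (consume 2 tin): anchor=16 silk=1
After 12 (gather 2 silk): anchor=16 silk=3
After 13 (consume 13 anchor): anchor=3 silk=3
After 14 (gather 3 silk): anchor=3 silk=6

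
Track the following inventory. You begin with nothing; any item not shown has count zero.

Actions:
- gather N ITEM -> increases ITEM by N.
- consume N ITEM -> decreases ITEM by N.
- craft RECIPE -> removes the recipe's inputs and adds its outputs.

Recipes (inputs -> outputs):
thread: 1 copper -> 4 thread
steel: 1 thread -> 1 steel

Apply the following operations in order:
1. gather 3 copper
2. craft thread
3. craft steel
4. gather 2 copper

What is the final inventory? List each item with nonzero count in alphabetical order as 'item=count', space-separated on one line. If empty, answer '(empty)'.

Answer: copper=4 steel=1 thread=3

Derivation:
After 1 (gather 3 copper): copper=3
After 2 (craft thread): copper=2 thread=4
After 3 (craft steel): copper=2 steel=1 thread=3
After 4 (gather 2 copper): copper=4 steel=1 thread=3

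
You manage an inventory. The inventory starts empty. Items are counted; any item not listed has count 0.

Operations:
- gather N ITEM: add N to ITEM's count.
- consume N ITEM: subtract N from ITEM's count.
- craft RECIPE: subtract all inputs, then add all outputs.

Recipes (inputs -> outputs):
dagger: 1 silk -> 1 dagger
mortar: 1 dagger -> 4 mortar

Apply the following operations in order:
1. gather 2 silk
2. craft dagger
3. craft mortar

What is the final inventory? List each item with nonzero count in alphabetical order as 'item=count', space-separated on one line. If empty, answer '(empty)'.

After 1 (gather 2 silk): silk=2
After 2 (craft dagger): dagger=1 silk=1
After 3 (craft mortar): mortar=4 silk=1

Answer: mortar=4 silk=1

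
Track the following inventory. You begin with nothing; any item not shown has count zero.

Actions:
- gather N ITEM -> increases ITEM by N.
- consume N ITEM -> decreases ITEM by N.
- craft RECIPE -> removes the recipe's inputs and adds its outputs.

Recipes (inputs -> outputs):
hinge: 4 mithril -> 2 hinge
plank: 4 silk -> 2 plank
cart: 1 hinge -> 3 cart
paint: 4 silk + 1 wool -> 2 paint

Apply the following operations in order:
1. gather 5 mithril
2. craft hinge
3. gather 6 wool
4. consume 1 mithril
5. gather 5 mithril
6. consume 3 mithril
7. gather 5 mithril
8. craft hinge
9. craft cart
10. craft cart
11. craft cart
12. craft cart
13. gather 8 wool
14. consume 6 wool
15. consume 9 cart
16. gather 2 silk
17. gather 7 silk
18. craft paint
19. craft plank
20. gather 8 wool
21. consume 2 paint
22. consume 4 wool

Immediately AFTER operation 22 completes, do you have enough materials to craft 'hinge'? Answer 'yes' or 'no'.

Answer: no

Derivation:
After 1 (gather 5 mithril): mithril=5
After 2 (craft hinge): hinge=2 mithril=1
After 3 (gather 6 wool): hinge=2 mithril=1 wool=6
After 4 (consume 1 mithril): hinge=2 wool=6
After 5 (gather 5 mithril): hinge=2 mithril=5 wool=6
After 6 (consume 3 mithril): hinge=2 mithril=2 wool=6
After 7 (gather 5 mithril): hinge=2 mithril=7 wool=6
After 8 (craft hinge): hinge=4 mithril=3 wool=6
After 9 (craft cart): cart=3 hinge=3 mithril=3 wool=6
After 10 (craft cart): cart=6 hinge=2 mithril=3 wool=6
After 11 (craft cart): cart=9 hinge=1 mithril=3 wool=6
After 12 (craft cart): cart=12 mithril=3 wool=6
After 13 (gather 8 wool): cart=12 mithril=3 wool=14
After 14 (consume 6 wool): cart=12 mithril=3 wool=8
After 15 (consume 9 cart): cart=3 mithril=3 wool=8
After 16 (gather 2 silk): cart=3 mithril=3 silk=2 wool=8
After 17 (gather 7 silk): cart=3 mithril=3 silk=9 wool=8
After 18 (craft paint): cart=3 mithril=3 paint=2 silk=5 wool=7
After 19 (craft plank): cart=3 mithril=3 paint=2 plank=2 silk=1 wool=7
After 20 (gather 8 wool): cart=3 mithril=3 paint=2 plank=2 silk=1 wool=15
After 21 (consume 2 paint): cart=3 mithril=3 plank=2 silk=1 wool=15
After 22 (consume 4 wool): cart=3 mithril=3 plank=2 silk=1 wool=11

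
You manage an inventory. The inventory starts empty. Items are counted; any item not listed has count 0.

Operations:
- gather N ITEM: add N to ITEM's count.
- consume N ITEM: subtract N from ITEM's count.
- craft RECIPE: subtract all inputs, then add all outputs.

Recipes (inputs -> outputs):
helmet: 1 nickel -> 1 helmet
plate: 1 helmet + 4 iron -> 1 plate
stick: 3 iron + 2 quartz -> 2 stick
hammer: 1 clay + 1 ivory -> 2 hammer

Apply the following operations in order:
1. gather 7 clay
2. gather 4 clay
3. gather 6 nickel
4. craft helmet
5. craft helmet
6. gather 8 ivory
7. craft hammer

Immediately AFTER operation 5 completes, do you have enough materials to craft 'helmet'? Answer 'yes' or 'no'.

Answer: yes

Derivation:
After 1 (gather 7 clay): clay=7
After 2 (gather 4 clay): clay=11
After 3 (gather 6 nickel): clay=11 nickel=6
After 4 (craft helmet): clay=11 helmet=1 nickel=5
After 5 (craft helmet): clay=11 helmet=2 nickel=4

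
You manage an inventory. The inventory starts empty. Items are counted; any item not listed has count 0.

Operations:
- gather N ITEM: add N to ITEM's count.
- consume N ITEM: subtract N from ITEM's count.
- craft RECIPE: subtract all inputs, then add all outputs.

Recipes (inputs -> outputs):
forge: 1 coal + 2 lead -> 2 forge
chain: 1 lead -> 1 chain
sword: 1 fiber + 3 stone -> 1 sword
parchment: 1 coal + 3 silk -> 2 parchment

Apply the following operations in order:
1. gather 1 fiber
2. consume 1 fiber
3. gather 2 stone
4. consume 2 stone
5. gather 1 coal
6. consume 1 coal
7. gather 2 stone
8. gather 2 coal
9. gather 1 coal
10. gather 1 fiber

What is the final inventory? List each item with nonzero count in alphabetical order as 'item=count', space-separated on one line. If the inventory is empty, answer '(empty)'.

After 1 (gather 1 fiber): fiber=1
After 2 (consume 1 fiber): (empty)
After 3 (gather 2 stone): stone=2
After 4 (consume 2 stone): (empty)
After 5 (gather 1 coal): coal=1
After 6 (consume 1 coal): (empty)
After 7 (gather 2 stone): stone=2
After 8 (gather 2 coal): coal=2 stone=2
After 9 (gather 1 coal): coal=3 stone=2
After 10 (gather 1 fiber): coal=3 fiber=1 stone=2

Answer: coal=3 fiber=1 stone=2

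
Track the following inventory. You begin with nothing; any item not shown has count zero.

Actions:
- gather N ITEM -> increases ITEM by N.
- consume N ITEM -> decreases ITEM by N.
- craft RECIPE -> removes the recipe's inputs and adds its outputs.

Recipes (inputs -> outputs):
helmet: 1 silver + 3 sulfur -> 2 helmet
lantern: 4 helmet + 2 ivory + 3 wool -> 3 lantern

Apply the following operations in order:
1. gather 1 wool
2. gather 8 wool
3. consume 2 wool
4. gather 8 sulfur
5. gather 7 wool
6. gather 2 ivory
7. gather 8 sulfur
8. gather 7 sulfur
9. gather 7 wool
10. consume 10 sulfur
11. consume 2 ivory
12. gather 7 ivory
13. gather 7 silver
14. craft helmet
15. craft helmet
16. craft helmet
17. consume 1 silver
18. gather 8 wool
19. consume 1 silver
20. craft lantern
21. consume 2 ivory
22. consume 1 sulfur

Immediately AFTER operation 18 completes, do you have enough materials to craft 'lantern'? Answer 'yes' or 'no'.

After 1 (gather 1 wool): wool=1
After 2 (gather 8 wool): wool=9
After 3 (consume 2 wool): wool=7
After 4 (gather 8 sulfur): sulfur=8 wool=7
After 5 (gather 7 wool): sulfur=8 wool=14
After 6 (gather 2 ivory): ivory=2 sulfur=8 wool=14
After 7 (gather 8 sulfur): ivory=2 sulfur=16 wool=14
After 8 (gather 7 sulfur): ivory=2 sulfur=23 wool=14
After 9 (gather 7 wool): ivory=2 sulfur=23 wool=21
After 10 (consume 10 sulfur): ivory=2 sulfur=13 wool=21
After 11 (consume 2 ivory): sulfur=13 wool=21
After 12 (gather 7 ivory): ivory=7 sulfur=13 wool=21
After 13 (gather 7 silver): ivory=7 silver=7 sulfur=13 wool=21
After 14 (craft helmet): helmet=2 ivory=7 silver=6 sulfur=10 wool=21
After 15 (craft helmet): helmet=4 ivory=7 silver=5 sulfur=7 wool=21
After 16 (craft helmet): helmet=6 ivory=7 silver=4 sulfur=4 wool=21
After 17 (consume 1 silver): helmet=6 ivory=7 silver=3 sulfur=4 wool=21
After 18 (gather 8 wool): helmet=6 ivory=7 silver=3 sulfur=4 wool=29

Answer: yes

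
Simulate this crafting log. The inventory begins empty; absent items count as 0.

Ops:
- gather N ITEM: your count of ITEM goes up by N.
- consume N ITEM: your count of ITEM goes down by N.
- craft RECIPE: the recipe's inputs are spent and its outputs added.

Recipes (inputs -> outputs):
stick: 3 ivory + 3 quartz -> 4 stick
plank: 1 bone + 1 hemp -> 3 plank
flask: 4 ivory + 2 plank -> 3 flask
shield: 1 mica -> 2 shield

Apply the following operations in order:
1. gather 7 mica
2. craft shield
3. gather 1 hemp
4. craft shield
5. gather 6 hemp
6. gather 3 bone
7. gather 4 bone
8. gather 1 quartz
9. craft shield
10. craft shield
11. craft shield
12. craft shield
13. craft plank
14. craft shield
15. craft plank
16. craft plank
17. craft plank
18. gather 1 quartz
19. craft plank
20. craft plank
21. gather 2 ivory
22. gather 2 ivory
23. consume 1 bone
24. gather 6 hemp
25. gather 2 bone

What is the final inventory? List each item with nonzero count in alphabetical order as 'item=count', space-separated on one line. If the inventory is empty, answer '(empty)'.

Answer: bone=2 hemp=7 ivory=4 plank=18 quartz=2 shield=14

Derivation:
After 1 (gather 7 mica): mica=7
After 2 (craft shield): mica=6 shield=2
After 3 (gather 1 hemp): hemp=1 mica=6 shield=2
After 4 (craft shield): hemp=1 mica=5 shield=4
After 5 (gather 6 hemp): hemp=7 mica=5 shield=4
After 6 (gather 3 bone): bone=3 hemp=7 mica=5 shield=4
After 7 (gather 4 bone): bone=7 hemp=7 mica=5 shield=4
After 8 (gather 1 quartz): bone=7 hemp=7 mica=5 quartz=1 shield=4
After 9 (craft shield): bone=7 hemp=7 mica=4 quartz=1 shield=6
After 10 (craft shield): bone=7 hemp=7 mica=3 quartz=1 shield=8
After 11 (craft shield): bone=7 hemp=7 mica=2 quartz=1 shield=10
After 12 (craft shield): bone=7 hemp=7 mica=1 quartz=1 shield=12
After 13 (craft plank): bone=6 hemp=6 mica=1 plank=3 quartz=1 shield=12
After 14 (craft shield): bone=6 hemp=6 plank=3 quartz=1 shield=14
After 15 (craft plank): bone=5 hemp=5 plank=6 quartz=1 shield=14
After 16 (craft plank): bone=4 hemp=4 plank=9 quartz=1 shield=14
After 17 (craft plank): bone=3 hemp=3 plank=12 quartz=1 shield=14
After 18 (gather 1 quartz): bone=3 hemp=3 plank=12 quartz=2 shield=14
After 19 (craft plank): bone=2 hemp=2 plank=15 quartz=2 shield=14
After 20 (craft plank): bone=1 hemp=1 plank=18 quartz=2 shield=14
After 21 (gather 2 ivory): bone=1 hemp=1 ivory=2 plank=18 quartz=2 shield=14
After 22 (gather 2 ivory): bone=1 hemp=1 ivory=4 plank=18 quartz=2 shield=14
After 23 (consume 1 bone): hemp=1 ivory=4 plank=18 quartz=2 shield=14
After 24 (gather 6 hemp): hemp=7 ivory=4 plank=18 quartz=2 shield=14
After 25 (gather 2 bone): bone=2 hemp=7 ivory=4 plank=18 quartz=2 shield=14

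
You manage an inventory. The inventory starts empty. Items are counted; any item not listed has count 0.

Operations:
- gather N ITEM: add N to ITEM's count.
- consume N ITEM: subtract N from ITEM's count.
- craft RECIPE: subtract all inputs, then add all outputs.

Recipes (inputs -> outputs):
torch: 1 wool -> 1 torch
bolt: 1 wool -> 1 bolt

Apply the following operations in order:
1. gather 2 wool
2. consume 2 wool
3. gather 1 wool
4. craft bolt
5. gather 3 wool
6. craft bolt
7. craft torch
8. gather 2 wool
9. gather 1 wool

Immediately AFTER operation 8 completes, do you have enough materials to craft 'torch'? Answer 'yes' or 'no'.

After 1 (gather 2 wool): wool=2
After 2 (consume 2 wool): (empty)
After 3 (gather 1 wool): wool=1
After 4 (craft bolt): bolt=1
After 5 (gather 3 wool): bolt=1 wool=3
After 6 (craft bolt): bolt=2 wool=2
After 7 (craft torch): bolt=2 torch=1 wool=1
After 8 (gather 2 wool): bolt=2 torch=1 wool=3

Answer: yes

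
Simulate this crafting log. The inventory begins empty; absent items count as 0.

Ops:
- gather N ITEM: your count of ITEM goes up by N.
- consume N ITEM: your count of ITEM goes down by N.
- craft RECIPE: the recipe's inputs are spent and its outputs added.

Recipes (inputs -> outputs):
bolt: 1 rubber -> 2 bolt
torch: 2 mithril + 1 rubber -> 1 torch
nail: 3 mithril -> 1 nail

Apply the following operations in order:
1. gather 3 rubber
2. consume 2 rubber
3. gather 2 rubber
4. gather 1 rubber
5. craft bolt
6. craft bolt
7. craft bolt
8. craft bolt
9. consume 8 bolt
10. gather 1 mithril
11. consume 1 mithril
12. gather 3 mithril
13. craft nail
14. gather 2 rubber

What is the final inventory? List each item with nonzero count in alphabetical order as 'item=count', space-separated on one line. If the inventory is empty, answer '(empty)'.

Answer: nail=1 rubber=2

Derivation:
After 1 (gather 3 rubber): rubber=3
After 2 (consume 2 rubber): rubber=1
After 3 (gather 2 rubber): rubber=3
After 4 (gather 1 rubber): rubber=4
After 5 (craft bolt): bolt=2 rubber=3
After 6 (craft bolt): bolt=4 rubber=2
After 7 (craft bolt): bolt=6 rubber=1
After 8 (craft bolt): bolt=8
After 9 (consume 8 bolt): (empty)
After 10 (gather 1 mithril): mithril=1
After 11 (consume 1 mithril): (empty)
After 12 (gather 3 mithril): mithril=3
After 13 (craft nail): nail=1
After 14 (gather 2 rubber): nail=1 rubber=2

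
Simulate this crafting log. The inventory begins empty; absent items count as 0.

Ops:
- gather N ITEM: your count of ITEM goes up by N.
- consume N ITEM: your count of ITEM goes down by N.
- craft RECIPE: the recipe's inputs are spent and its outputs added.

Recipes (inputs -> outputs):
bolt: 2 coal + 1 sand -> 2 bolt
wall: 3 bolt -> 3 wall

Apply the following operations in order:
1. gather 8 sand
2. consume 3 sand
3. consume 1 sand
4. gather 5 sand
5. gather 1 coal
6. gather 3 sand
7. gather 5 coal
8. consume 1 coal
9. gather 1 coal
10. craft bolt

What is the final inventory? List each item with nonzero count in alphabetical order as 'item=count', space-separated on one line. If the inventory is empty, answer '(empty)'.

Answer: bolt=2 coal=4 sand=11

Derivation:
After 1 (gather 8 sand): sand=8
After 2 (consume 3 sand): sand=5
After 3 (consume 1 sand): sand=4
After 4 (gather 5 sand): sand=9
After 5 (gather 1 coal): coal=1 sand=9
After 6 (gather 3 sand): coal=1 sand=12
After 7 (gather 5 coal): coal=6 sand=12
After 8 (consume 1 coal): coal=5 sand=12
After 9 (gather 1 coal): coal=6 sand=12
After 10 (craft bolt): bolt=2 coal=4 sand=11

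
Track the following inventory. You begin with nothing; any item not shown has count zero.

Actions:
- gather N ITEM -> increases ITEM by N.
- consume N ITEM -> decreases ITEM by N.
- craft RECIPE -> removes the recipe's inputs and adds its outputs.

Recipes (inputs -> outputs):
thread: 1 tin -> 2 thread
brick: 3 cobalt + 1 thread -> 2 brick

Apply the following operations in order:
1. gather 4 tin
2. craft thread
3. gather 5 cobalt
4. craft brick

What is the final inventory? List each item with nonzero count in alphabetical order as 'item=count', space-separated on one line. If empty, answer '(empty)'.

After 1 (gather 4 tin): tin=4
After 2 (craft thread): thread=2 tin=3
After 3 (gather 5 cobalt): cobalt=5 thread=2 tin=3
After 4 (craft brick): brick=2 cobalt=2 thread=1 tin=3

Answer: brick=2 cobalt=2 thread=1 tin=3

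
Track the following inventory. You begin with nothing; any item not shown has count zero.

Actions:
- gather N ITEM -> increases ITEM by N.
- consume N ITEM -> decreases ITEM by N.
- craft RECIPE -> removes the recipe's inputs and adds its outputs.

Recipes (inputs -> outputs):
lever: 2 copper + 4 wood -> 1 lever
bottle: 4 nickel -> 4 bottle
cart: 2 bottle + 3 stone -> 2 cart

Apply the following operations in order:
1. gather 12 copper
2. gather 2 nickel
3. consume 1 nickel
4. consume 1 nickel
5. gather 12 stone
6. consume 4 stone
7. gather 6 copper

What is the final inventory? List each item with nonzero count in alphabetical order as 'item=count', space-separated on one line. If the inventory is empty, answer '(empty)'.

After 1 (gather 12 copper): copper=12
After 2 (gather 2 nickel): copper=12 nickel=2
After 3 (consume 1 nickel): copper=12 nickel=1
After 4 (consume 1 nickel): copper=12
After 5 (gather 12 stone): copper=12 stone=12
After 6 (consume 4 stone): copper=12 stone=8
After 7 (gather 6 copper): copper=18 stone=8

Answer: copper=18 stone=8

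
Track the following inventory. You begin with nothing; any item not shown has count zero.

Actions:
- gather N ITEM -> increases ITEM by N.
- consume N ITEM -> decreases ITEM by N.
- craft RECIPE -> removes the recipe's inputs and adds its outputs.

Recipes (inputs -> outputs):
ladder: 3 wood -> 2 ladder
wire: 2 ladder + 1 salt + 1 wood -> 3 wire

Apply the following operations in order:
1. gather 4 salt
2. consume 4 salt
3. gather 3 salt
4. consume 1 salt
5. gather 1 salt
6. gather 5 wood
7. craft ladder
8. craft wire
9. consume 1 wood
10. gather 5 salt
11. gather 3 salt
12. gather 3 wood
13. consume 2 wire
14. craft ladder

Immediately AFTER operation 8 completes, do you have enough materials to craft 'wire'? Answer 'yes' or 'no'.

After 1 (gather 4 salt): salt=4
After 2 (consume 4 salt): (empty)
After 3 (gather 3 salt): salt=3
After 4 (consume 1 salt): salt=2
After 5 (gather 1 salt): salt=3
After 6 (gather 5 wood): salt=3 wood=5
After 7 (craft ladder): ladder=2 salt=3 wood=2
After 8 (craft wire): salt=2 wire=3 wood=1

Answer: no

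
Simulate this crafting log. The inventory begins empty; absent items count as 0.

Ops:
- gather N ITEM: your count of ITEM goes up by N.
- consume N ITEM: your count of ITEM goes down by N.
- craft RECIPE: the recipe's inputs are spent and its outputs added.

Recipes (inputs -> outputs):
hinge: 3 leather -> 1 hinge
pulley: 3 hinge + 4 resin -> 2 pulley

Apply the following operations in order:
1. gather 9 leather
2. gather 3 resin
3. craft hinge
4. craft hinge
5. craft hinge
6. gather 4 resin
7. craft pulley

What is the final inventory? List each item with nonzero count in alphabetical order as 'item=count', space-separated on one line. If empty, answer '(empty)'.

Answer: pulley=2 resin=3

Derivation:
After 1 (gather 9 leather): leather=9
After 2 (gather 3 resin): leather=9 resin=3
After 3 (craft hinge): hinge=1 leather=6 resin=3
After 4 (craft hinge): hinge=2 leather=3 resin=3
After 5 (craft hinge): hinge=3 resin=3
After 6 (gather 4 resin): hinge=3 resin=7
After 7 (craft pulley): pulley=2 resin=3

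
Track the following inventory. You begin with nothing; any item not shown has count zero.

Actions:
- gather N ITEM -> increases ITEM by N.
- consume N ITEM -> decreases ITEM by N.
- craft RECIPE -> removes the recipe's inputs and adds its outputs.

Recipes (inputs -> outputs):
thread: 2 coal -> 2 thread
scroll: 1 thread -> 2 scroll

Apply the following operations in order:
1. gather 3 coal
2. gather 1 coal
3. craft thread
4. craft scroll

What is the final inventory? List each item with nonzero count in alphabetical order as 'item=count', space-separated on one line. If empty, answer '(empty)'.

Answer: coal=2 scroll=2 thread=1

Derivation:
After 1 (gather 3 coal): coal=3
After 2 (gather 1 coal): coal=4
After 3 (craft thread): coal=2 thread=2
After 4 (craft scroll): coal=2 scroll=2 thread=1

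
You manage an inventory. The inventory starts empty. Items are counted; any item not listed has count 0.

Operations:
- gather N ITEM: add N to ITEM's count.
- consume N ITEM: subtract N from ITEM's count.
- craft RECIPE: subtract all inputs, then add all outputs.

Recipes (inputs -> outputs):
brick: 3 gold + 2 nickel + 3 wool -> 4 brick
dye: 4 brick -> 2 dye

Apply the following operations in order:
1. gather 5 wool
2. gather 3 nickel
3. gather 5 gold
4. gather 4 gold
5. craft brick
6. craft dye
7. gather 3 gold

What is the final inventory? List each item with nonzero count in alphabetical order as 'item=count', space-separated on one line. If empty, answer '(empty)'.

After 1 (gather 5 wool): wool=5
After 2 (gather 3 nickel): nickel=3 wool=5
After 3 (gather 5 gold): gold=5 nickel=3 wool=5
After 4 (gather 4 gold): gold=9 nickel=3 wool=5
After 5 (craft brick): brick=4 gold=6 nickel=1 wool=2
After 6 (craft dye): dye=2 gold=6 nickel=1 wool=2
After 7 (gather 3 gold): dye=2 gold=9 nickel=1 wool=2

Answer: dye=2 gold=9 nickel=1 wool=2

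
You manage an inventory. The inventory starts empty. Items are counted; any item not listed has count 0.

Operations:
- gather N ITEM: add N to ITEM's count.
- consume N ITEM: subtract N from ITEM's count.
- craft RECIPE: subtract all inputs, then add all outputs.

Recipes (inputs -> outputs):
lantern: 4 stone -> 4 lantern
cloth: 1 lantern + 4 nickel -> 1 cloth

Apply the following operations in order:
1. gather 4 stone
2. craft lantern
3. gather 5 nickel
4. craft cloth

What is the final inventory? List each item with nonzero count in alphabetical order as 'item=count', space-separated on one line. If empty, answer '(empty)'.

After 1 (gather 4 stone): stone=4
After 2 (craft lantern): lantern=4
After 3 (gather 5 nickel): lantern=4 nickel=5
After 4 (craft cloth): cloth=1 lantern=3 nickel=1

Answer: cloth=1 lantern=3 nickel=1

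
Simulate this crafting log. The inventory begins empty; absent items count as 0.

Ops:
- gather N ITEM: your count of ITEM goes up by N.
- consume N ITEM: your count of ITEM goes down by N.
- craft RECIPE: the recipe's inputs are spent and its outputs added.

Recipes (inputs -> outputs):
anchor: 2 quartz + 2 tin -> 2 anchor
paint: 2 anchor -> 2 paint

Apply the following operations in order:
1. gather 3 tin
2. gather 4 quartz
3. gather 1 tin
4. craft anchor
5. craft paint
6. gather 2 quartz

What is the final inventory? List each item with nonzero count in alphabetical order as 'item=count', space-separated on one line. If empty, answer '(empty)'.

Answer: paint=2 quartz=4 tin=2

Derivation:
After 1 (gather 3 tin): tin=3
After 2 (gather 4 quartz): quartz=4 tin=3
After 3 (gather 1 tin): quartz=4 tin=4
After 4 (craft anchor): anchor=2 quartz=2 tin=2
After 5 (craft paint): paint=2 quartz=2 tin=2
After 6 (gather 2 quartz): paint=2 quartz=4 tin=2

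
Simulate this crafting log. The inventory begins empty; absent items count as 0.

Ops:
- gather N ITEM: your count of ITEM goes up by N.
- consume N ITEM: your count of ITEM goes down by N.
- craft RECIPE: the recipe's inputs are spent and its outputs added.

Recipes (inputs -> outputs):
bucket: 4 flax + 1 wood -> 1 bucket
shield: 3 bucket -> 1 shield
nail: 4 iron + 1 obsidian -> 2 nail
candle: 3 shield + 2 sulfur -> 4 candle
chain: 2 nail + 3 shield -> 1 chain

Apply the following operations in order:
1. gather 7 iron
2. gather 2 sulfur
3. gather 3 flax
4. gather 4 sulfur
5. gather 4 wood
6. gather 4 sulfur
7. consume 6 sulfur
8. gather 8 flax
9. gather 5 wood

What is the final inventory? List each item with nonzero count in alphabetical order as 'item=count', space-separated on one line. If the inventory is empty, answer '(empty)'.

After 1 (gather 7 iron): iron=7
After 2 (gather 2 sulfur): iron=7 sulfur=2
After 3 (gather 3 flax): flax=3 iron=7 sulfur=2
After 4 (gather 4 sulfur): flax=3 iron=7 sulfur=6
After 5 (gather 4 wood): flax=3 iron=7 sulfur=6 wood=4
After 6 (gather 4 sulfur): flax=3 iron=7 sulfur=10 wood=4
After 7 (consume 6 sulfur): flax=3 iron=7 sulfur=4 wood=4
After 8 (gather 8 flax): flax=11 iron=7 sulfur=4 wood=4
After 9 (gather 5 wood): flax=11 iron=7 sulfur=4 wood=9

Answer: flax=11 iron=7 sulfur=4 wood=9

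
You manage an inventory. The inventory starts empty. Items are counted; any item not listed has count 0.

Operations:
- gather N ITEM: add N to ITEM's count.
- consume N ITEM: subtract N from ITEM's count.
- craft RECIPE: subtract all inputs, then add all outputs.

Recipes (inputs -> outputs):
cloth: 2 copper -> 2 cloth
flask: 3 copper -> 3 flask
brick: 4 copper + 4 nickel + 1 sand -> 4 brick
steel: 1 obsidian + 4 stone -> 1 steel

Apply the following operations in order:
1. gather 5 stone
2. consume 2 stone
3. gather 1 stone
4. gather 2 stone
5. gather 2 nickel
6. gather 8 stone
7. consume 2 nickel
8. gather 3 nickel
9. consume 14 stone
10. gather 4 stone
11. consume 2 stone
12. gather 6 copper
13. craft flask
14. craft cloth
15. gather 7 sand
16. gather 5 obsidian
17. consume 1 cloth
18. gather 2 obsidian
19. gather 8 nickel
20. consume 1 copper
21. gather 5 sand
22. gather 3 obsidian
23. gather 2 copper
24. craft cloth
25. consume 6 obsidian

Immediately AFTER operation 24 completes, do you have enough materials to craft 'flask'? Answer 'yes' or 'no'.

Answer: no

Derivation:
After 1 (gather 5 stone): stone=5
After 2 (consume 2 stone): stone=3
After 3 (gather 1 stone): stone=4
After 4 (gather 2 stone): stone=6
After 5 (gather 2 nickel): nickel=2 stone=6
After 6 (gather 8 stone): nickel=2 stone=14
After 7 (consume 2 nickel): stone=14
After 8 (gather 3 nickel): nickel=3 stone=14
After 9 (consume 14 stone): nickel=3
After 10 (gather 4 stone): nickel=3 stone=4
After 11 (consume 2 stone): nickel=3 stone=2
After 12 (gather 6 copper): copper=6 nickel=3 stone=2
After 13 (craft flask): copper=3 flask=3 nickel=3 stone=2
After 14 (craft cloth): cloth=2 copper=1 flask=3 nickel=3 stone=2
After 15 (gather 7 sand): cloth=2 copper=1 flask=3 nickel=3 sand=7 stone=2
After 16 (gather 5 obsidian): cloth=2 copper=1 flask=3 nickel=3 obsidian=5 sand=7 stone=2
After 17 (consume 1 cloth): cloth=1 copper=1 flask=3 nickel=3 obsidian=5 sand=7 stone=2
After 18 (gather 2 obsidian): cloth=1 copper=1 flask=3 nickel=3 obsidian=7 sand=7 stone=2
After 19 (gather 8 nickel): cloth=1 copper=1 flask=3 nickel=11 obsidian=7 sand=7 stone=2
After 20 (consume 1 copper): cloth=1 flask=3 nickel=11 obsidian=7 sand=7 stone=2
After 21 (gather 5 sand): cloth=1 flask=3 nickel=11 obsidian=7 sand=12 stone=2
After 22 (gather 3 obsidian): cloth=1 flask=3 nickel=11 obsidian=10 sand=12 stone=2
After 23 (gather 2 copper): cloth=1 copper=2 flask=3 nickel=11 obsidian=10 sand=12 stone=2
After 24 (craft cloth): cloth=3 flask=3 nickel=11 obsidian=10 sand=12 stone=2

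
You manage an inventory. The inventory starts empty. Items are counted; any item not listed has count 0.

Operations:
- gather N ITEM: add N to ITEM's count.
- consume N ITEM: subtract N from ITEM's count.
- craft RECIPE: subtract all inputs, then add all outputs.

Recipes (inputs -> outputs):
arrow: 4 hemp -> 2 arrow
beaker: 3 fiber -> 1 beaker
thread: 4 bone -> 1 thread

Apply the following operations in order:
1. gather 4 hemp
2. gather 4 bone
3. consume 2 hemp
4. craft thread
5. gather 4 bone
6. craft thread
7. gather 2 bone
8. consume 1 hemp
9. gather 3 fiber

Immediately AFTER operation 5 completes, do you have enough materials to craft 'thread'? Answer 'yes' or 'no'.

After 1 (gather 4 hemp): hemp=4
After 2 (gather 4 bone): bone=4 hemp=4
After 3 (consume 2 hemp): bone=4 hemp=2
After 4 (craft thread): hemp=2 thread=1
After 5 (gather 4 bone): bone=4 hemp=2 thread=1

Answer: yes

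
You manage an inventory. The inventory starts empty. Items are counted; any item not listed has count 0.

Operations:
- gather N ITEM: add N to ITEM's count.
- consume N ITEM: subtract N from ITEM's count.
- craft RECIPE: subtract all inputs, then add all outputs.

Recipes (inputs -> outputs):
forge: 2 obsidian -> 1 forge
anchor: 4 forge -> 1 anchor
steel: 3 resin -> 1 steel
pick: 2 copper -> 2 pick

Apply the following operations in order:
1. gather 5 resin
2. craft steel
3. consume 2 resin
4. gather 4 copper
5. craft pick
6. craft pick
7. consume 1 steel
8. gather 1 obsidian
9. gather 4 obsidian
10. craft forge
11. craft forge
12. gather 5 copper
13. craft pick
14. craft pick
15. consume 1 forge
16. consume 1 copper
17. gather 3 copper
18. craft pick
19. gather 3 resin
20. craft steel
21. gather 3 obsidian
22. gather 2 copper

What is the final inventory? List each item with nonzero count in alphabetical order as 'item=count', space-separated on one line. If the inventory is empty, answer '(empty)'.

After 1 (gather 5 resin): resin=5
After 2 (craft steel): resin=2 steel=1
After 3 (consume 2 resin): steel=1
After 4 (gather 4 copper): copper=4 steel=1
After 5 (craft pick): copper=2 pick=2 steel=1
After 6 (craft pick): pick=4 steel=1
After 7 (consume 1 steel): pick=4
After 8 (gather 1 obsidian): obsidian=1 pick=4
After 9 (gather 4 obsidian): obsidian=5 pick=4
After 10 (craft forge): forge=1 obsidian=3 pick=4
After 11 (craft forge): forge=2 obsidian=1 pick=4
After 12 (gather 5 copper): copper=5 forge=2 obsidian=1 pick=4
After 13 (craft pick): copper=3 forge=2 obsidian=1 pick=6
After 14 (craft pick): copper=1 forge=2 obsidian=1 pick=8
After 15 (consume 1 forge): copper=1 forge=1 obsidian=1 pick=8
After 16 (consume 1 copper): forge=1 obsidian=1 pick=8
After 17 (gather 3 copper): copper=3 forge=1 obsidian=1 pick=8
After 18 (craft pick): copper=1 forge=1 obsidian=1 pick=10
After 19 (gather 3 resin): copper=1 forge=1 obsidian=1 pick=10 resin=3
After 20 (craft steel): copper=1 forge=1 obsidian=1 pick=10 steel=1
After 21 (gather 3 obsidian): copper=1 forge=1 obsidian=4 pick=10 steel=1
After 22 (gather 2 copper): copper=3 forge=1 obsidian=4 pick=10 steel=1

Answer: copper=3 forge=1 obsidian=4 pick=10 steel=1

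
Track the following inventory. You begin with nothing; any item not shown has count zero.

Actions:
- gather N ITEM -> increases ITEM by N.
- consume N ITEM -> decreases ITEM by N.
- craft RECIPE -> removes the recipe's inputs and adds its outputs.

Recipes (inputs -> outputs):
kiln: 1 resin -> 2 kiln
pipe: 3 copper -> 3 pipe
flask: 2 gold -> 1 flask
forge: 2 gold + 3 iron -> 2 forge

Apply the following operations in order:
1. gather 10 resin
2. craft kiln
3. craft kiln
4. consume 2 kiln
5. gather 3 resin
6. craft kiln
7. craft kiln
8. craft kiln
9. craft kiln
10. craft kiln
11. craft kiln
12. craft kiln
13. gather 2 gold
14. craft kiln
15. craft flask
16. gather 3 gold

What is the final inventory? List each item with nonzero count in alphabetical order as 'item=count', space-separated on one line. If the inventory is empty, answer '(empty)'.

After 1 (gather 10 resin): resin=10
After 2 (craft kiln): kiln=2 resin=9
After 3 (craft kiln): kiln=4 resin=8
After 4 (consume 2 kiln): kiln=2 resin=8
After 5 (gather 3 resin): kiln=2 resin=11
After 6 (craft kiln): kiln=4 resin=10
After 7 (craft kiln): kiln=6 resin=9
After 8 (craft kiln): kiln=8 resin=8
After 9 (craft kiln): kiln=10 resin=7
After 10 (craft kiln): kiln=12 resin=6
After 11 (craft kiln): kiln=14 resin=5
After 12 (craft kiln): kiln=16 resin=4
After 13 (gather 2 gold): gold=2 kiln=16 resin=4
After 14 (craft kiln): gold=2 kiln=18 resin=3
After 15 (craft flask): flask=1 kiln=18 resin=3
After 16 (gather 3 gold): flask=1 gold=3 kiln=18 resin=3

Answer: flask=1 gold=3 kiln=18 resin=3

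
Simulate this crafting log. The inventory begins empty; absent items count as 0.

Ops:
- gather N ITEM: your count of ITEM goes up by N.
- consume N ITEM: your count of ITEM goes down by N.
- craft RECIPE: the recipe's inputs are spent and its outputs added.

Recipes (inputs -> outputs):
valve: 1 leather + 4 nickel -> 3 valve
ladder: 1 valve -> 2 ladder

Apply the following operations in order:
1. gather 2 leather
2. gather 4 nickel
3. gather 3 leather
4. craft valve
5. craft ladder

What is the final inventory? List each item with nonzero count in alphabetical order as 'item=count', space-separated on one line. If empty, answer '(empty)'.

Answer: ladder=2 leather=4 valve=2

Derivation:
After 1 (gather 2 leather): leather=2
After 2 (gather 4 nickel): leather=2 nickel=4
After 3 (gather 3 leather): leather=5 nickel=4
After 4 (craft valve): leather=4 valve=3
After 5 (craft ladder): ladder=2 leather=4 valve=2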